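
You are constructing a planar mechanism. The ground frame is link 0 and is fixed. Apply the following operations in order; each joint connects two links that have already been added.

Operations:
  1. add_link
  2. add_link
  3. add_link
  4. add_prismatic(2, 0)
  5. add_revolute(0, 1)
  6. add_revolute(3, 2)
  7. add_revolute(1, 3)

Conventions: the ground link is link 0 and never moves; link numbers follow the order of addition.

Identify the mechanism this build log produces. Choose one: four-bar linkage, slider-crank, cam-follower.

links: 4 (incl. ground); joints: 3 revolute, 1 prismatic, 0 higher (cam) pair, forming one closed loop
4 links, 3 revolutes + 1 prismatic in one loop → slider-crank

slider-crank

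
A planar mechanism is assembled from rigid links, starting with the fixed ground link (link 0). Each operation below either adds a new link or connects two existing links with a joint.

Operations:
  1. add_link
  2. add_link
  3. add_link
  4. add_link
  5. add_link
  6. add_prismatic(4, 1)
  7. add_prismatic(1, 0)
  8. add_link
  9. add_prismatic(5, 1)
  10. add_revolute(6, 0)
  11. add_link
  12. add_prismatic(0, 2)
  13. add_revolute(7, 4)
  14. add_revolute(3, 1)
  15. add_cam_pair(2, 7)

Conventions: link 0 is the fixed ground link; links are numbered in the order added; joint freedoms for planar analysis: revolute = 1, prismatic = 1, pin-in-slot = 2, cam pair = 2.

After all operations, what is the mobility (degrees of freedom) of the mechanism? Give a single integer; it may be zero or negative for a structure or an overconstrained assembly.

ground; <1,0,0>
#1 <2,0,0>
#2 <3,0,0>
#3 <4,0,0>
#4 <5,0,0>
#5 <6,0,0>
P:4↔1 J1 <6,1,0>
P:1↔0 J1 <6,2,0>
#6 <7,2,0>
P:5↔1 J1 <7,3,0>
R:6↔0 J1 <7,4,0>
#7 <8,4,0>
P:0↔2 J1 <8,5,0>
R:7↔4 J1 <8,6,0>
R:3↔1 J1 <8,7,0>
C:2↔7 J2 <8,7,1>
3×7 − 2×7 − 1×1 = 6

M = 6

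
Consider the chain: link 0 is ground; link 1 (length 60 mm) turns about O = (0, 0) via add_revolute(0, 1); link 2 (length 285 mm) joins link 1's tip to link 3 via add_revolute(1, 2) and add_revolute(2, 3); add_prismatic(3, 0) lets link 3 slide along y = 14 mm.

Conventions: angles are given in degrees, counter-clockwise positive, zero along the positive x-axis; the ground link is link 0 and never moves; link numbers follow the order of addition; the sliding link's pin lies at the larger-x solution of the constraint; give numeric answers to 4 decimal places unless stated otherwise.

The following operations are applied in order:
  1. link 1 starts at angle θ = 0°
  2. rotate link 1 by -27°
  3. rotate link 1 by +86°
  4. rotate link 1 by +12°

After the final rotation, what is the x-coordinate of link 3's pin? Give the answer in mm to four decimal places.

geometry: r = 60 mm, L = 285 mm, e = 14 mm; θ starts at 0°
rotate link 1 by -27°: θ ← 0° -27° = -27°
rotate link 1 by +86°: θ ← -27° +86° = 59°
rotate link 1 by +12°: θ ← 59° +12° = 71°
crank pin P = (r cos θ, r sin θ) = (19.534089, 56.731115)
h = r sin θ − e = 56.731115 − 14 = 42.731115
x = r cos θ + √(L² − h²) = 19.534089 + 281.778374 = 301.312463

301.3125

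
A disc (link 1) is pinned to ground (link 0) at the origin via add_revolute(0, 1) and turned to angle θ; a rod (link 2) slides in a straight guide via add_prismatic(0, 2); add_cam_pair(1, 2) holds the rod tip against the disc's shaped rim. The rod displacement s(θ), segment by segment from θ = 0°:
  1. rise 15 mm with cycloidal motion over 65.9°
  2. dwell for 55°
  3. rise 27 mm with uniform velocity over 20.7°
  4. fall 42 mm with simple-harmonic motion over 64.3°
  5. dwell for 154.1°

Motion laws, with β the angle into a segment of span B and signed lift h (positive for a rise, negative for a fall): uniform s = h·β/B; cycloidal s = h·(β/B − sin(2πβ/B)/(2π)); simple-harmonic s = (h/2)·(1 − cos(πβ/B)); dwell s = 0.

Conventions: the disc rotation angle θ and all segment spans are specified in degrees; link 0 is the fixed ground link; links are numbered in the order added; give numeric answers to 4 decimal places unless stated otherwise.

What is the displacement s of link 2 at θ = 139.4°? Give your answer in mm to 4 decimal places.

segment 1 (0° to 65.9°, cycloidal, h = 15) is passed completely: s = 0.0000 + (15) = 15.0000
segment 2 (65.9° to 120.9°, dwell): s unchanged at 15.0000
θ = 139.4° falls in segment 3 (120.9° to 141.6°, uniform, h = 27): β = 139.4 − 120.9 = 18.5°, B = 20.7°; Δs = 27·18.5/20.7 = 24.1304; s = 15.0000 + 24.1304 = 39.1304

39.1304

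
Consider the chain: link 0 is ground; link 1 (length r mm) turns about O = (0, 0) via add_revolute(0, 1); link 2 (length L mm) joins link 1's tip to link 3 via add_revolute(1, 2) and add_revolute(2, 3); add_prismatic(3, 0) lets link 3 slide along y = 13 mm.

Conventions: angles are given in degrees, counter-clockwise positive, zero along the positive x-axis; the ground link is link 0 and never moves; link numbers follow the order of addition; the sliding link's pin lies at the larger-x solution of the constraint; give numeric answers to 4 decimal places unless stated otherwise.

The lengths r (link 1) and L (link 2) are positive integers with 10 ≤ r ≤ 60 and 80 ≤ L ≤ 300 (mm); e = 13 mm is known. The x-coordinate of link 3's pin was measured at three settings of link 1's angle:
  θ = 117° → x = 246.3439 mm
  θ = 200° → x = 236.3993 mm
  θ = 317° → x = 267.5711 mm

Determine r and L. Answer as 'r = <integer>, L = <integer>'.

constraint per measurement: (x − r cos θ)² + (r sin θ − e)² = L²
subtracting the θ₁ and θ₂ equations cancels the r² and L² terms:
r = (x₁² − x₂²) / (2[(x₁cos θ₁ + e sin θ₁) − (x₂cos θ₂ + e sin θ₂)]) = 18.9999 → r = 19
L² = (x₁ − r cos θ₁)² + (r sin θ₁ − e)² = 65024.9959 → L = 255.0000 → L = 255
check at θ₃=317°: x = 267.5711 (printed 267.5711) ✓

r = 19, L = 255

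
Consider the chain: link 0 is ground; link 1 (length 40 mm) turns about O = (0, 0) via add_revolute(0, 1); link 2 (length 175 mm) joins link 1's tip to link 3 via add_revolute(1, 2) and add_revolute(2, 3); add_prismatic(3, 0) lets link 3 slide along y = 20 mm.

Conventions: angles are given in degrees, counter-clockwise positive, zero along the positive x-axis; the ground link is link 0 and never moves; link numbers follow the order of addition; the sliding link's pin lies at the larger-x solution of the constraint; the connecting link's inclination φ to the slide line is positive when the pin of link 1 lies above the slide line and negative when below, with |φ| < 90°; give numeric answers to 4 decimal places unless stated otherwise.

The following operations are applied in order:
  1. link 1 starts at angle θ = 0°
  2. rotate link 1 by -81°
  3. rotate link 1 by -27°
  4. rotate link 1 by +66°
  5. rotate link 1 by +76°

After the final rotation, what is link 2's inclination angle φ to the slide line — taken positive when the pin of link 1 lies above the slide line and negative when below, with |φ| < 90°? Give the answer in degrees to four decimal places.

geometry: r = 40 mm, L = 175 mm, e = 20 mm; θ starts at 0°
rotate link 1 by -81°: θ ← 0° -81° = -81°
rotate link 1 by -27°: θ ← -81° -27° = -108°
rotate link 1 by +66°: θ ← -108° +66° = -42°
rotate link 1 by +76°: θ ← -42° +76° = 34°
h = r sin θ − e = 22.367716 − 20 = 2.367716
sin φ = h / L = 2.367716 / 175 = 0.01352981
φ = arcsin(0.01352981) = 0.775224°

0.7752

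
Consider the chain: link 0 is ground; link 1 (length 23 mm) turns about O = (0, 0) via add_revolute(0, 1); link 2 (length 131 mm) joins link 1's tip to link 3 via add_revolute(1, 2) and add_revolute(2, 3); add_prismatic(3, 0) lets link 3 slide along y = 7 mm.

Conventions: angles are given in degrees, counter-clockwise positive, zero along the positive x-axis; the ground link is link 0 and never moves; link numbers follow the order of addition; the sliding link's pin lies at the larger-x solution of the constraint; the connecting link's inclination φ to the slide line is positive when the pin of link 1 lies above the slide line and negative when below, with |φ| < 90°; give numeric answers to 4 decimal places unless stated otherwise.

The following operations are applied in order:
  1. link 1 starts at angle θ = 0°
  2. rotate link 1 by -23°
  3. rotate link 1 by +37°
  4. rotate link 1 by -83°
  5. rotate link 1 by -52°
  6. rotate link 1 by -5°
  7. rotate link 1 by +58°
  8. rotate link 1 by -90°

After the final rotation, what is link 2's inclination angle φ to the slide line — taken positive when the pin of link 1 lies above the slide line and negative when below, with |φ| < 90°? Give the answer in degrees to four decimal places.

geometry: r = 23 mm, L = 131 mm, e = 7 mm; θ starts at 0°
rotate link 1 by -23°: θ ← 0° -23° = -23°
rotate link 1 by +37°: θ ← -23° +37° = 14°
rotate link 1 by -83°: θ ← 14° -83° = -69°
rotate link 1 by -52°: θ ← -69° -52° = -121°
rotate link 1 by -5°: θ ← -121° -5° = -126°
rotate link 1 by +58°: θ ← -126° +58° = -68°
rotate link 1 by -90°: θ ← -68° -90° = -158°
h = r sin θ − e = -8.615952 − 7 = -15.615952
sin φ = h / L = -15.615952 / 131 = -0.11920574
φ = arcsin(-0.11920574) = -6.846266°

-6.8463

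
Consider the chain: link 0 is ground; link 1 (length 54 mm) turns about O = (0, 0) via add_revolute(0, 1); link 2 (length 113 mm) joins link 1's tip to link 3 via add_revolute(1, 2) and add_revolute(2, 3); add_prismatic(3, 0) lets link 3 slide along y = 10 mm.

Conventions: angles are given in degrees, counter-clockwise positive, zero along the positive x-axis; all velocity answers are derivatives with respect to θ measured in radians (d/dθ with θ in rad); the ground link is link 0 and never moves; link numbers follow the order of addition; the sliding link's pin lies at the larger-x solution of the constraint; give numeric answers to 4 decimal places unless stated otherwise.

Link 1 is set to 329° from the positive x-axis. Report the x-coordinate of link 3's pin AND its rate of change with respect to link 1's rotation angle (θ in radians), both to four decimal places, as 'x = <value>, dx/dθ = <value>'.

geometry: r = 54 mm, L = 113 mm, e = 10 mm
crank pin P = (r cos θ, r sin θ) = (46.287034, -27.812056)
h = r sin θ − e = -27.812056 − 10 = -37.812056
x = r cos θ + √(L² − h²) = 46.287034 + 106.485907 = 152.772941
dx/dθ = −r sin θ − h·r cos θ/√(L² − h²) (θ in radians; h = -37.812056) = 44.248108

x = 152.7729, dx/dθ = 44.2481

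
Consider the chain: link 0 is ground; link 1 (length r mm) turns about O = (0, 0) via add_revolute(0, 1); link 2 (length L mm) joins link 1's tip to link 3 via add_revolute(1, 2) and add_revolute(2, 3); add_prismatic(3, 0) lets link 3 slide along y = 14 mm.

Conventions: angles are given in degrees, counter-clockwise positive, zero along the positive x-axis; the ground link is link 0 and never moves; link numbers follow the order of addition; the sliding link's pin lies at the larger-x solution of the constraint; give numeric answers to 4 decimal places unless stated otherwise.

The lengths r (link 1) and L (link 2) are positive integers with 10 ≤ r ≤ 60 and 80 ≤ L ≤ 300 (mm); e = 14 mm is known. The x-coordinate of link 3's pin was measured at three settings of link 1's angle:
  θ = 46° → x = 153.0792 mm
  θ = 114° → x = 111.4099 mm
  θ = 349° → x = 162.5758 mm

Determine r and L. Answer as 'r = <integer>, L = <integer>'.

constraint per measurement: (x − r cos θ)² + (r sin θ − e)² = L²
subtracting the θ₁ and θ₂ equations cancels the r² and L² terms:
r = (x₁² − x₂²) / (2[(x₁cos θ₁ + e sin θ₁) − (x₂cos θ₂ + e sin θ₂)]) = 37.0000 → r = 37
L² = (x₁ − r cos θ₁)² + (r sin θ₁ − e)² = 16384.0121 → L = 128.0000 → L = 128
check at θ₃=349°: x = 162.5758 (printed 162.5758) ✓

r = 37, L = 128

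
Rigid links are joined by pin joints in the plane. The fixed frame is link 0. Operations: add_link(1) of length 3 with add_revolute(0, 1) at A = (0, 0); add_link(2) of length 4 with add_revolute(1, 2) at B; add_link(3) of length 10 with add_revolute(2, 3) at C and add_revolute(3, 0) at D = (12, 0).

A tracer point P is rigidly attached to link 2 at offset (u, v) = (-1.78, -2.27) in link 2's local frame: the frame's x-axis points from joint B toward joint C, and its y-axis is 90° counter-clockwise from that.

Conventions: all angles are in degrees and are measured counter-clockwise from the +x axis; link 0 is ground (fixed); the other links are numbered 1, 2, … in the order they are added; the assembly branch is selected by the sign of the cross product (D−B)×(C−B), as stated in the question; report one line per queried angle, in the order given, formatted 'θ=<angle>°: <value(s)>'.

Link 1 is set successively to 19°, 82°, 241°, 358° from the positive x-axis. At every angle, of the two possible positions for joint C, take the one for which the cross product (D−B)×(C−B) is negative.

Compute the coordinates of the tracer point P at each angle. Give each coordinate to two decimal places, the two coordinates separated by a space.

A=(0,0), D=(12.00,0)
θ=19°: B = A + 3.00·(cos19°, sin19°) = (2.8366, 0.9767)
θ=19°: |BD| = 9.2153
θ=19°: circle(B,4.00) ∩ circle(D,10.00): a=0.0501, h=3.9997
θ=19°:   candidates: C₊=(3.3102,4.9486) cross=36.859; C₋=(2.4624,-3.0058) cross=-36.859
θ=19°:   branch - wants cross < 0 → take C=(2.4624,-3.0058) (cross=-36.859)
θ=19°: ex = (C−B)/|BC| = (-0.0935,-0.9956); ey = (0.9956,-0.0935)
θ=19°: P = B + -1.78·ex + -2.27·ey = (0.7430,2.9612)
θ=82°: B = A + 3.00·(cos82°, sin82°) = (0.4175, 2.9708)
θ=82°: |BD| = 11.9574
θ=82°: circle(B,4.00) ∩ circle(D,10.00): a=2.4662, h=3.1492
θ=82°:   candidates: C₊=(3.5888,5.4086) cross=37.657; C₋=(2.0240,-0.6924) cross=-37.657
θ=82°:   branch - wants cross < 0 → take C=(2.0240,-0.6924) (cross=-37.657)
θ=82°: ex = (C−B)/|BC| = (0.4016,-0.9158); ey = (0.9158,0.4016)
θ=82°: P = B + -1.78·ex + -2.27·ey = (-2.3762,3.6893)
θ=241°: B = A + 3.00·(cos241°, sin241°) = (-1.4544, -2.6239)
θ=241°: |BD| = 13.7079
θ=241°: circle(B,4.00) ∩ circle(D,10.00): a=3.7900, h=1.2790
θ=241°:   candidates: C₊=(2.0207,-0.6431) cross=17.532; C₋=(2.5103,-3.1537) cross=-17.532
θ=241°:   branch - wants cross < 0 → take C=(2.5103,-3.1537) (cross=-17.532)
θ=241°: ex = (C−B)/|BC| = (0.9912,-0.1325); ey = (0.1325,0.9912)
θ=241°: P = B + -1.78·ex + -2.27·ey = (-3.5194,-4.6381)
θ=358°: B = A + 3.00·(cos358°, sin358°) = (2.9982, -0.1047)
θ=358°: |BD| = 9.0024
θ=358°: circle(B,4.00) ∩ circle(D,10.00): a=-0.1642, h=3.9966
θ=358°:   candidates: C₊=(2.7875,3.8898) cross=35.979; C₋=(2.8805,-4.1030) cross=-35.979
θ=358°:   branch - wants cross < 0 → take C=(2.8805,-4.1030) (cross=-35.979)
θ=358°: ex = (C−B)/|BC| = (-0.0294,-0.9996); ey = (0.9996,-0.0294)
θ=358°: P = B + -1.78·ex + -2.27·ey = (0.7815,1.7413)

θ=19°: 0.74 2.96
θ=82°: -2.38 3.69
θ=241°: -3.52 -4.64
θ=358°: 0.78 1.74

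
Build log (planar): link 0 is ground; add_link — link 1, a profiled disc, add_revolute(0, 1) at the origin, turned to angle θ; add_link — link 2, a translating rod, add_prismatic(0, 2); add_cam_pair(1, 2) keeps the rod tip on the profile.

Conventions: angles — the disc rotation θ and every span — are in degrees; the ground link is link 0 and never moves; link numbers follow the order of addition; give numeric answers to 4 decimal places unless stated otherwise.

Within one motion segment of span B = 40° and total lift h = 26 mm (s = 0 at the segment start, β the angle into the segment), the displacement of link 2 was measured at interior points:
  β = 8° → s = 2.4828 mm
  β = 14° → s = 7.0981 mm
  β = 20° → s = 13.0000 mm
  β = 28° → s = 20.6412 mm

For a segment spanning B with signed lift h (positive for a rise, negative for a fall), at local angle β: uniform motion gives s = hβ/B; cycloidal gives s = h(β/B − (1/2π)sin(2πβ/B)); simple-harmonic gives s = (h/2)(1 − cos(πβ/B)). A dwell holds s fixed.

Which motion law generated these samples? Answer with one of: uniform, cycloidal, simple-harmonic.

candidates at β/B = r: uniform s = h·r (linear in β); cycloidal s = h·(r − sin(2πr)/(2π)); simple-harmonic s = (h/2)(1 − cos(πr))
β=8°: printed 2.4828 | uniform 5.2000, cycloidal 1.2645, simple-harmonic 2.4828
β=14°: printed 7.0981 | uniform 9.1000, cycloidal 5.7523, simple-harmonic 7.0981
β=20°: printed 13.0000 | uniform 13.0000, cycloidal 13.0000, simple-harmonic 13.0000
β=28°: printed 20.6412 | uniform 18.2000, cycloidal 22.1355, simple-harmonic 20.6412
only one law matches every sample → simple-harmonic

simple-harmonic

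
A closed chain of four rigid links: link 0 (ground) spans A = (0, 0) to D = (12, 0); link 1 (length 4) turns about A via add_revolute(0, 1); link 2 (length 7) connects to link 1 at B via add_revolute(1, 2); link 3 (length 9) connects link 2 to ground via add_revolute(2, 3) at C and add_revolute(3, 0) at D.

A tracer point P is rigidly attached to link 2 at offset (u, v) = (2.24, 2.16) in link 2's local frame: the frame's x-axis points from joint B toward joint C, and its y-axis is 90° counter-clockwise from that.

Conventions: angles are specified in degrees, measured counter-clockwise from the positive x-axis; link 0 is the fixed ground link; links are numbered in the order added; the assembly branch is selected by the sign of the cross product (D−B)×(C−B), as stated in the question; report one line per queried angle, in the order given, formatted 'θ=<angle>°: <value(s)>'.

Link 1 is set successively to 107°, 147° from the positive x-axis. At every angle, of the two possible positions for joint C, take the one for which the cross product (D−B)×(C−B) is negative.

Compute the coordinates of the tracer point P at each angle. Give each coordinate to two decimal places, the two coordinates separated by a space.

A=(0,0), D=(12.00,0)
θ=107°: B = A + 4.00·(cos107°, sin107°) = (-1.1695, 3.8252)
θ=107°: |BD| = 13.7138
θ=107°: circle(B,7.00) ∩ circle(D,9.00): a=5.6902, h=4.0770
θ=107°:   candidates: C₊=(5.4321,6.1532) cross=55.911; C₋=(3.1576,-1.6771) cross=-55.911
θ=107°:   branch - wants cross < 0 → take C=(3.1576,-1.6771) (cross=-55.911)
θ=107°: ex = (C−B)/|BC| = (0.6182,-0.7861); ey = (0.7861,0.6182)
θ=107°: P = B + 2.24·ex + 2.16·ey = (1.9131,3.3997)
θ=147°: B = A + 4.00·(cos147°, sin147°) = (-3.3547, 2.1786)
θ=147°: |BD| = 15.5085
θ=147°: circle(B,7.00) ∩ circle(D,9.00): a=6.7225, h=1.9513
θ=147°:   candidates: C₊=(3.5753,3.1661) cross=30.261; C₋=(3.0271,-0.6977) cross=-30.261
θ=147°:   branch - wants cross < 0 → take C=(3.0271,-0.6977) (cross=-30.261)
θ=147°: ex = (C−B)/|BC| = (0.9117,-0.4109); ey = (0.4109,0.9117)
θ=147°: P = B + 2.24·ex + 2.16·ey = (-0.4250,3.2274)

θ=107°: 1.91 3.40
θ=147°: -0.42 3.23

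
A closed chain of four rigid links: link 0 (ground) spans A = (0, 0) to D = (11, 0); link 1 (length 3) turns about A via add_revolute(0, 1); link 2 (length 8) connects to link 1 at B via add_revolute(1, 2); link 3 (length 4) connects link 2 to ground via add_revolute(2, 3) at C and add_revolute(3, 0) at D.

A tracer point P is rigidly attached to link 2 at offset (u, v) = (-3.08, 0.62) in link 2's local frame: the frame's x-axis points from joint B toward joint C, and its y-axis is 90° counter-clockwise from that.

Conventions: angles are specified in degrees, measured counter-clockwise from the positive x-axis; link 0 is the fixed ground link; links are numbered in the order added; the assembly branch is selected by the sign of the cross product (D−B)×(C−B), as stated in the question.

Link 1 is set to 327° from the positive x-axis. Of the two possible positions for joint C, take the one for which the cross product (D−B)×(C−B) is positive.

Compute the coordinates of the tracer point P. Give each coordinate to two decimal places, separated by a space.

A=(0,0), D=(11.00,0)
B = A + 3.00·(cos327°, sin327°) = (2.5160, -1.6339)
|BD| = 8.6399
circle(B,8.00) ∩ circle(D,4.00): a=7.0978, h=3.6908
  candidates: C₊=(8.7877,3.3325) cross=31.888; C₋=(10.1837,-3.9158) cross=-31.888
  branch + wants cross > 0 → take C=(8.7877,3.3325) (cross=31.888)
ex = (C−B)/|BC| = (0.7840,0.6208); ey = (-0.6208,0.7840)
P = B + -3.08·ex + 0.62·ey = (-0.2835,-3.0599)

-0.28 -3.06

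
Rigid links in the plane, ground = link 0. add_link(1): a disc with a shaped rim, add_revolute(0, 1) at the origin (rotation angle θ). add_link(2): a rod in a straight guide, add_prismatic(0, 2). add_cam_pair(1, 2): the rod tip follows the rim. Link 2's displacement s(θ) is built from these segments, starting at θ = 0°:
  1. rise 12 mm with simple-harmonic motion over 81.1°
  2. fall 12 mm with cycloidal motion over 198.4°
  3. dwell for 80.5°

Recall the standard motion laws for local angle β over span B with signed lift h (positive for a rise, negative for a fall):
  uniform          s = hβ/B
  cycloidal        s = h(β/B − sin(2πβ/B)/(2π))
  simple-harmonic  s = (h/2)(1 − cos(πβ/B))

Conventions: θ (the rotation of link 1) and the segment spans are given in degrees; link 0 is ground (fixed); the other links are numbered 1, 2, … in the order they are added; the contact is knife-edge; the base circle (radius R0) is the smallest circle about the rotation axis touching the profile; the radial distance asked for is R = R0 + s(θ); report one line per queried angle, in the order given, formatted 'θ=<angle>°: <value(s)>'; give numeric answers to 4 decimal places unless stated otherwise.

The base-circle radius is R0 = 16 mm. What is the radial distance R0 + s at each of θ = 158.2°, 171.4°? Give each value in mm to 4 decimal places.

segment 1 (0° to 81.1°, simple-harmonic, h = 12) is passed completely: s = 0.0000 + (12) = 12.0000
θ = 158.2° falls in segment 2 (81.1° to 279.5°, cycloidal, h = -12): β = 158.2 − 81.1 = 77.1°, B = 198.4°; Δs = -12·(0.3886 − sin(2π·0.3886)/(2π)) = -3.4331; s = 12.0000 − 3.4331 = 8.5669
θ = 171.4° falls in segment 2 (81.1° to 279.5°, cycloidal, h = -12): β = 171.4 − 81.1 = 90.3°, B = 198.4°; Δs = -12·(0.4551 − sin(2π·0.4551)/(2π)) = -4.9305; s = 12.0000 − 4.9305 = 7.0695
θ=158.2°: R = R0 + s = 16 + 8.5669 = 24.5669
θ=171.4°: R = R0 + s = 16 + 7.0695 = 23.0695

θ=158.2°: 24.5669
θ=171.4°: 23.0695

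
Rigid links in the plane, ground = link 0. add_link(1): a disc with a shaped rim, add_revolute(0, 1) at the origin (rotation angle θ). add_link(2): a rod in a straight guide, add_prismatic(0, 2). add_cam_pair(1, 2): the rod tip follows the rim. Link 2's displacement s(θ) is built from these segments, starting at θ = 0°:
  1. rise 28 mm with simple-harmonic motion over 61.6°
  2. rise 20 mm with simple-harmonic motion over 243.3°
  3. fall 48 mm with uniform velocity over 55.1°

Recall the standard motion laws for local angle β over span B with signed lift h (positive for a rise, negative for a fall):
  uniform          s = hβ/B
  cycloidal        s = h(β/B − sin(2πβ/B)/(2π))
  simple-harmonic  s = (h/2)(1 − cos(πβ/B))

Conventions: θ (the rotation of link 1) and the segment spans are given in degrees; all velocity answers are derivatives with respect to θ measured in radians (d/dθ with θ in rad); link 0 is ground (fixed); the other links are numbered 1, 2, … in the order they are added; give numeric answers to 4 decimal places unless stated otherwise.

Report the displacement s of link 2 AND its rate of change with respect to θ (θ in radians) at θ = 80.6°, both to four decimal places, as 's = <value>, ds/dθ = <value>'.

segment 1 (0° to 61.6°, simple-harmonic, h = 28) is passed completely: s = 0.0000 + (28) = 28.0000
θ = 80.6° falls in segment 2 (61.6° to 304.9°, simple-harmonic, h = 20): β = 80.6 − 61.6 = 19°, B = 243.3°; Δs = 20/2·(1 − cos(π·0.0781)) = 0.2994; s = 28.0000 + 0.2994 = 28.2994
velocity in seg [61.6°–304.9°] (simple-harmonic), θ in radians: β = 19° = 0.3316 rad, B = 243.3° = 4.2464 rad; ds/dθ = (πh/(2B)) sin(πβ/B) = (π·20/(2·4.2464)) sin(π·0.0781) = 1.796910 mm/rad

s = 28.2994, ds/dθ = 1.7969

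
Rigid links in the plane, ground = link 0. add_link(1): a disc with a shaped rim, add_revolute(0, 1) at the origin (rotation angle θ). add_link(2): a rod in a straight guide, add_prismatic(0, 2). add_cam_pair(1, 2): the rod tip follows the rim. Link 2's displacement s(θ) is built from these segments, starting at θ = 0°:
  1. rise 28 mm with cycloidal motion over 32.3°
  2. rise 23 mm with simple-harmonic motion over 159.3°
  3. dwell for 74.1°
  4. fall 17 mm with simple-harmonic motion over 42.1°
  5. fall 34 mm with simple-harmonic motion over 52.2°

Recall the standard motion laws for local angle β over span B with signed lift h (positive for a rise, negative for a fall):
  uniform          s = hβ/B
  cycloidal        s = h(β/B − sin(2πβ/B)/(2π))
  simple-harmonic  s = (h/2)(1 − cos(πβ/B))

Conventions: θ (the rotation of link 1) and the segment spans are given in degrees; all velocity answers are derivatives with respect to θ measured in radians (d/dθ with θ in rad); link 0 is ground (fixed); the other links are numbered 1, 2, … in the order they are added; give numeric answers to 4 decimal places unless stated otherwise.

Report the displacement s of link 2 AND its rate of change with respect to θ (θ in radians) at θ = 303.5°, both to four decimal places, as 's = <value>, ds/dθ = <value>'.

segment 1 (0° to 32.3°, cycloidal, h = 28) is passed completely: s = 0.0000 + (28) = 28.0000
segment 2 (32.3° to 191.6°, simple-harmonic, h = 23) is passed completely: s = 28.0000 + (23) = 51.0000
segment 3 (191.6° to 265.7°, dwell): s unchanged at 51.0000
θ = 303.5° falls in segment 4 (265.7° to 307.8°, simple-harmonic, h = -17): β = 303.5 − 265.7 = 37.8°, B = 42.1°; Δs = -17/2·(1 − cos(π·0.8979)) = -16.5662; s = 51.0000 − 16.5662 = 34.4338
velocity in seg [265.7°–307.8°] (simple-harmonic), θ in radians: β = 37.8° = 0.6597 rad, B = 42.1° = 0.7348 rad; ds/dθ = (πh/(2B)) sin(πβ/B) = (π·(-17)/(2·0.7348)) sin(π·0.8979) = -11.462181 mm/rad

s = 34.4338, ds/dθ = -11.4622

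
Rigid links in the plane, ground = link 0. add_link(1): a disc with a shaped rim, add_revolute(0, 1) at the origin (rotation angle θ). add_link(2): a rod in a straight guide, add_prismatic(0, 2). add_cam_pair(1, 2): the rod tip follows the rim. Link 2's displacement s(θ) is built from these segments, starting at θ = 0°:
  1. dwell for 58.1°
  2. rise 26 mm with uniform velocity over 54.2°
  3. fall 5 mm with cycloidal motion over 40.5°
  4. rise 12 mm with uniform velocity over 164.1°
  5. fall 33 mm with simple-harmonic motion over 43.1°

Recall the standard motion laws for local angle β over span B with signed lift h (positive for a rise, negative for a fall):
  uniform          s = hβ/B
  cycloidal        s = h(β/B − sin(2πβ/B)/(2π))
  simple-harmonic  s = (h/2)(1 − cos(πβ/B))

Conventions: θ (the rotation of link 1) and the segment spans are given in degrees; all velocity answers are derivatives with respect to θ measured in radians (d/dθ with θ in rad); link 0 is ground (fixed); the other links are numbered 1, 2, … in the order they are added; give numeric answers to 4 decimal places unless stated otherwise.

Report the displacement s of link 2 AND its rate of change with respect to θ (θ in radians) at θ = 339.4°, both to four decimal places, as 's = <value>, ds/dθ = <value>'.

segment 1 (0° to 58.1°, dwell): s unchanged at 0.0000
segment 2 (58.1° to 112.3°, uniform, h = 26) is passed completely: s = 0.0000 + (26) = 26.0000
segment 3 (112.3° to 152.8°, cycloidal, h = -5) is passed completely: s = 26.0000 + (-5) = 21.0000
segment 4 (152.8° to 316.9°, uniform, h = 12) is passed completely: s = 21.0000 + (12) = 33.0000
θ = 339.4° falls in segment 5 (316.9° to 360°, simple-harmonic, h = -33): β = 339.4 − 316.9 = 22.5°, B = 43.1°; Δs = -33/2·(1 − cos(π·0.5220)) = -17.6417; s = 33.0000 − 17.6417 = 15.3583
velocity in seg [316.9°–360°] (simple-harmonic), θ in radians: β = 22.5° = 0.3927 rad, B = 43.1° = 0.7522 rad; ds/dθ = (πh/(2B)) sin(πβ/B) = (π·(-33)/(2·0.7522)) sin(π·0.5220) = -68.744367 mm/rad

s = 15.3583, ds/dθ = -68.7444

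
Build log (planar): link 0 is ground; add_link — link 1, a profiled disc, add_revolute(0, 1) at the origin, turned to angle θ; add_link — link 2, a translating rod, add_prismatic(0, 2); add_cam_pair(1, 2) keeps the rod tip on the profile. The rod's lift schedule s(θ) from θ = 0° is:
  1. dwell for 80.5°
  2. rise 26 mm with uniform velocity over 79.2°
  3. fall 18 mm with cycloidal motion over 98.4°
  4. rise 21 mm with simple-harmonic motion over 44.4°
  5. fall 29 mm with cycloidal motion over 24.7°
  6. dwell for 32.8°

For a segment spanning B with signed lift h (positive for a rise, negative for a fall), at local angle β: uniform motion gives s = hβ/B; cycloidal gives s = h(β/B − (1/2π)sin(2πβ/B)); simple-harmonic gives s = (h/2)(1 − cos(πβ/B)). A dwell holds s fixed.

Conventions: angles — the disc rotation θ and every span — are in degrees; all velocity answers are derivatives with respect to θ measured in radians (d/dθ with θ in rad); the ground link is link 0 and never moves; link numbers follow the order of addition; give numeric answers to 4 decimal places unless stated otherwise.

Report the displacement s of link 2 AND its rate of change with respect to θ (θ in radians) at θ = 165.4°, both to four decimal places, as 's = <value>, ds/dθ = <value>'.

seg 1 [0°–80.5°] dwell: s stays 0.0000
seg 2 [80.5°–159.7°] uniform, h=26: full span → s += 26 → s = 26.0000
seg 3 [159.7°–258.1°] cycloidal, h=-18: θ=165.4° here. β=5.7, B=98.4. -18·(0.0579 − sin(2π·0.0579)/(2π)) = -0.0229 → s = 25.9771
velocity in seg [159.7°–258.1°] (cycloidal), θ in radians: β = 5.7° = 0.0995 rad, B = 98.4° = 1.7174 rad; ds/dθ = (h/B)(1 − cos(2πβ/B)) = ((-18)/1.7174)(1 − cos(2π·0.0579)) = -0.686578 mm/rad

s = 25.9771, ds/dθ = -0.6866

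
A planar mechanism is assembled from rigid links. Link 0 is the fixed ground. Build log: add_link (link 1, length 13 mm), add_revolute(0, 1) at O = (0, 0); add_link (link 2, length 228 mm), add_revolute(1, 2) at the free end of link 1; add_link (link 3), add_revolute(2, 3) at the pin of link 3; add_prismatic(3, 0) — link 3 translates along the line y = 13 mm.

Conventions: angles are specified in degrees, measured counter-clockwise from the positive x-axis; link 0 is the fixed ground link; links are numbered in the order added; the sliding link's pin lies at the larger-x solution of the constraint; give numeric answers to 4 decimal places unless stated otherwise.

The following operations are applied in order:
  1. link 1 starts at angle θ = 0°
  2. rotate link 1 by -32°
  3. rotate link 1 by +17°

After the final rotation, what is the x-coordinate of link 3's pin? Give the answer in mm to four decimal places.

geometry: r = 13 mm, L = 228 mm, e = 13 mm; θ starts at 0°
rotate link 1 by -32°: θ ← 0° -32° = -32°
rotate link 1 by +17°: θ ← -32° +17° = -15°
crank pin P = (r cos θ, r sin θ) = (12.557036, -3.364648)
h = r sin θ − e = -3.364648 − 13 = -16.364648
x = r cos θ + √(L² − h²) = 12.557036 + 227.411957 = 239.968993

239.9690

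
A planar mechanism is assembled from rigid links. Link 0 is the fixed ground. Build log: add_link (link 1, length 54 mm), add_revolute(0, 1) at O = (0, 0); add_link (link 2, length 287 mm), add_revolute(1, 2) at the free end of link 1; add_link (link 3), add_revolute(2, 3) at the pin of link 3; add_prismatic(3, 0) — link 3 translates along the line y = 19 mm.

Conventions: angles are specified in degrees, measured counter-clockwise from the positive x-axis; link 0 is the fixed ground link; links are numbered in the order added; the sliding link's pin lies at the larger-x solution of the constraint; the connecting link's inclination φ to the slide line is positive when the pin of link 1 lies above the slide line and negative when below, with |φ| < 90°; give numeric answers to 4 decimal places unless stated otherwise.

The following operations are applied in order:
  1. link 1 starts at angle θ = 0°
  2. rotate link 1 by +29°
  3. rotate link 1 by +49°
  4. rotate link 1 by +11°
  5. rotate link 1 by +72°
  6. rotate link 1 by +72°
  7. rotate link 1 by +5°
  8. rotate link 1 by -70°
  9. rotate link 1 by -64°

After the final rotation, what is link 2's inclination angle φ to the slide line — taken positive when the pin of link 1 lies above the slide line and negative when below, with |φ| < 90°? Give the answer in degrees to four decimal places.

geometry: r = 54 mm, L = 287 mm, e = 19 mm; θ starts at 0°
rotate link 1 by +29°: θ ← 0° +29° = 29°
rotate link 1 by +49°: θ ← 29° +49° = 78°
rotate link 1 by +11°: θ ← 78° +11° = 89°
rotate link 1 by +72°: θ ← 89° +72° = 161°
rotate link 1 by +72°: θ ← 161° +72° = 233°
rotate link 1 by +5°: θ ← 233° +5° = 238°
rotate link 1 by -70°: θ ← 238° -70° = 168°
rotate link 1 by -64°: θ ← 168° -64° = 104°
h = r sin θ − e = 52.395969 − 19 = 33.395969
sin φ = h / L = 33.395969 / 287 = 0.11636226
φ = arcsin(0.11636226) = 6.682204°

6.6822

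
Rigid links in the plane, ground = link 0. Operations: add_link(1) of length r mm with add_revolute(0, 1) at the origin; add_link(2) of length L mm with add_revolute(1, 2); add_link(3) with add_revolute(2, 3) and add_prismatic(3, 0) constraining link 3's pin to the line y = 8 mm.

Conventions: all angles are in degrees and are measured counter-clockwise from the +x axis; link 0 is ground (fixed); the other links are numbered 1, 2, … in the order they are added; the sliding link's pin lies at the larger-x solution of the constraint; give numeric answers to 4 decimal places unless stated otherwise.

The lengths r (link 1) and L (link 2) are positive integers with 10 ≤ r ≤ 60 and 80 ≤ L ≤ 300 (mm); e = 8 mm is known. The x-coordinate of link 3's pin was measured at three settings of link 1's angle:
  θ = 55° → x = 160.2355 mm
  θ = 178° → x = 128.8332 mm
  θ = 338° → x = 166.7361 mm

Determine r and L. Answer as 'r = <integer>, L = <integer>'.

constraint per measurement: (x − r cos θ)² + (r sin θ − e)² = L²
subtracting the θ₁ and θ₂ equations cancels the r² and L² terms:
r = (x₁² − x₂²) / (2[(x₁cos θ₁ + e sin θ₁) − (x₂cos θ₂ + e sin θ₂)]) = 20.0000 → r = 20
L² = (x₁ − r cos θ₁)² + (r sin θ₁ − e)² = 22200.9945 → L = 149.0000 → L = 149
check at θ₃=338°: x = 166.7361 (printed 166.7361) ✓

r = 20, L = 149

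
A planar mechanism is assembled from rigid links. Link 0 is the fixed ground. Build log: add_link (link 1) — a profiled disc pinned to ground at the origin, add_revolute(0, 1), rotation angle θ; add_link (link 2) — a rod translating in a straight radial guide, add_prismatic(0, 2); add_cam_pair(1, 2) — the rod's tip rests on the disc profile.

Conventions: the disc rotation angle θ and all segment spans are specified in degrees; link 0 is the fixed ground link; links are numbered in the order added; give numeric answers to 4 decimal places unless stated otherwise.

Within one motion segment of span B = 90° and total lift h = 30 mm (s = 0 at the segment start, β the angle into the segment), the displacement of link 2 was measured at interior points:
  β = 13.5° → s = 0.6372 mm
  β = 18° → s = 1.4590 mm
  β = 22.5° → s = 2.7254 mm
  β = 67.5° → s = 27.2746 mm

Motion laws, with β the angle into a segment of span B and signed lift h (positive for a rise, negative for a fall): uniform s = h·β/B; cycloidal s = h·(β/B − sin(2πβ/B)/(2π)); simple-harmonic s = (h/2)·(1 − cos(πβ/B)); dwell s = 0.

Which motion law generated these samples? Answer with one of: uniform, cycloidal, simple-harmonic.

candidates at β/B = r: uniform s = h·r (linear in β); cycloidal s = h·(r − sin(2πr)/(2π)); simple-harmonic s = (h/2)(1 − cos(πr))
β=13.5°: printed 0.6372 | uniform 4.5000, cycloidal 0.6372, simple-harmonic 1.6349
β=18°: printed 1.4590 | uniform 6.0000, cycloidal 1.4590, simple-harmonic 2.8647
β=22.5°: printed 2.7254 | uniform 7.5000, cycloidal 2.7254, simple-harmonic 4.3934
β=67.5°: printed 27.2746 | uniform 22.5000, cycloidal 27.2746, simple-harmonic 25.6066
only one law matches every sample → cycloidal

cycloidal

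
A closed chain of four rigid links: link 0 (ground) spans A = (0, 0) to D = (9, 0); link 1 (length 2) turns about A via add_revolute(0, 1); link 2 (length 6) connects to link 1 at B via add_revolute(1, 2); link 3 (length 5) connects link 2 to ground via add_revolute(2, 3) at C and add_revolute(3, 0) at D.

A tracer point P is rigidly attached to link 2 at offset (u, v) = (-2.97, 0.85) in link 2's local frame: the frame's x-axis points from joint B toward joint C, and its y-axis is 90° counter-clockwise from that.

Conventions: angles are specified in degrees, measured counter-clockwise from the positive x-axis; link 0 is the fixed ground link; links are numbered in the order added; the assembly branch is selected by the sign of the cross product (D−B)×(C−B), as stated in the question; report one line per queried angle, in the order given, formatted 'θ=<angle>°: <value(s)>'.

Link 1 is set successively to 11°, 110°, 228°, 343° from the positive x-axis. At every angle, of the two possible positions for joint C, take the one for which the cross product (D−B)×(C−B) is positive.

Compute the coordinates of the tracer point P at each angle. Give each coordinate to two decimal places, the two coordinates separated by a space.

A=(0,0), D=(9.00,0)
θ=11°: B = A + 2.00·(cos11°, sin11°) = (1.9633, 0.3816)
θ=11°: |BD| = 7.0471
θ=11°: circle(B,6.00) ∩ circle(D,5.00): a=4.3040, h=4.1804
θ=11°:   candidates: C₊=(6.4873,4.3228) cross=29.459; C₋=(6.0346,-4.0257) cross=-29.459
θ=11°:   branch + wants cross > 0 → take C=(6.4873,4.3228) (cross=29.459)
θ=11°: ex = (C−B)/|BC| = (0.7540,0.6569); ey = (-0.6569,0.7540)
θ=11°: P = B + -2.97·ex + 0.85·ey = (-0.8345,-0.9283)
θ=110°: B = A + 2.00·(cos110°, sin110°) = (-0.6840, 1.8794)
θ=110°: |BD| = 9.8647
θ=110°: circle(B,6.00) ∩ circle(D,5.00): a=5.4899, h=2.4209
θ=110°:   candidates: C₊=(5.1665,3.2101) cross=23.882; C₋=(4.2441,-1.5431) cross=-23.882
θ=110°:   branch + wants cross > 0 → take C=(5.1665,3.2101) (cross=23.882)
θ=110°: ex = (C−B)/|BC| = (0.9751,0.2218); ey = (-0.2218,0.9751)
θ=110°: P = B + -2.97·ex + 0.85·ey = (-3.7686,2.0495)
θ=228°: B = A + 2.00·(cos228°, sin228°) = (-1.3383, -1.4863)
θ=228°: |BD| = 10.4446
θ=228°: circle(B,6.00) ∩ circle(D,5.00): a=5.7489, h=1.7177
θ=228°:   candidates: C₊=(4.1077,1.0320) cross=17.941; C₋=(4.5965,-2.3684) cross=-17.941
θ=228°:   branch + wants cross > 0 → take C=(4.1077,1.0320) (cross=17.941)
θ=228°: ex = (C−B)/|BC| = (0.9077,0.4197); ey = (-0.4197,0.9077)
θ=228°: P = B + -2.97·ex + 0.85·ey = (-4.3908,-1.9613)
θ=343°: B = A + 2.00·(cos343°, sin343°) = (1.9126, -0.5847)
θ=343°: |BD| = 7.1115
θ=343°: circle(B,6.00) ∩ circle(D,5.00): a=4.3291, h=4.1543
θ=343°:   candidates: C₊=(5.8855,3.9115) cross=29.544; C₋=(6.5687,-4.3691) cross=-29.544
θ=343°:   branch + wants cross > 0 → take C=(5.8855,3.9115) (cross=29.544)
θ=343°: ex = (C−B)/|BC| = (0.6621,0.7494); ey = (-0.7494,0.6621)
θ=343°: P = B + -2.97·ex + 0.85·ey = (-0.6909,-2.2476)

θ=11°: -0.83 -0.93
θ=110°: -3.77 2.05
θ=228°: -4.39 -1.96
θ=343°: -0.69 -2.25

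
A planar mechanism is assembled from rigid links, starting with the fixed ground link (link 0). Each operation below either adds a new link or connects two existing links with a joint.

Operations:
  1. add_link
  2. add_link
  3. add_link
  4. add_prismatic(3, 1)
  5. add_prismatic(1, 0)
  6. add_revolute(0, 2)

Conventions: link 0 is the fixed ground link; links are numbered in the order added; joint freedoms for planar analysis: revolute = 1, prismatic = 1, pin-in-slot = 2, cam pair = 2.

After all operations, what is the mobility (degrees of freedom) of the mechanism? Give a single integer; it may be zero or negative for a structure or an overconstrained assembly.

(L,J1,J2)=(1,0,0); link0 fixed
link1: (2,0,0)
link2: (3,0,0)
link3: (4,0,0)
P 3-1 [J1]: (4,1,0)
P 1-0 [J1]: (4,2,0)
R 0-2 [J1]: (4,3,0)
Grübler: 3·3 − 2·3 − 0 = 3

M = 3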